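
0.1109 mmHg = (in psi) 0.002144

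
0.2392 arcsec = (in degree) 6.644e-05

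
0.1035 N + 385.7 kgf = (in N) 3783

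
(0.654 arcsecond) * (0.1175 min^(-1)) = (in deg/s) 3.558e-07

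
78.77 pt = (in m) 0.02779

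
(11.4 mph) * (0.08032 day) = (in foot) 1.16e+05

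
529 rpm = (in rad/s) 55.4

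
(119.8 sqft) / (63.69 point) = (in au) 3.311e-09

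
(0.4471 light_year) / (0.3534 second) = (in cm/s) 1.197e+18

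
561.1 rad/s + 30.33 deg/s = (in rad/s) 561.6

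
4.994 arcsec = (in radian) 2.421e-05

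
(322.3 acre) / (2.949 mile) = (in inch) 1.082e+04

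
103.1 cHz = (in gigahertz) 1.031e-09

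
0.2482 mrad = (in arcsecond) 51.19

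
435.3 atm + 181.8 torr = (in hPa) 4.413e+05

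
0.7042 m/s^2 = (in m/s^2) 0.7042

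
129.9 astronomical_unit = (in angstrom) 1.943e+23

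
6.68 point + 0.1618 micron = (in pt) 6.68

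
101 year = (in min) 5.309e+07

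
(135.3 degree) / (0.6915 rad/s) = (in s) 3.415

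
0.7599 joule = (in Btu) 0.0007202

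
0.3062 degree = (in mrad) 5.344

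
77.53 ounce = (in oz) 77.53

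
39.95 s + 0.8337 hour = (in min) 50.69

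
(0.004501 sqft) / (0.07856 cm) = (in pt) 1509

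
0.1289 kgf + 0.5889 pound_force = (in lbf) 0.8731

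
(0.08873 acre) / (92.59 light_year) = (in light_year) 4.333e-32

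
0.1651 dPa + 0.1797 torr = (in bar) 0.0002397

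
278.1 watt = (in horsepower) 0.3729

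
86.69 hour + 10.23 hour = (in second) 3.489e+05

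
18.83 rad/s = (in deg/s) 1079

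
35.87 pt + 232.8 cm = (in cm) 234.1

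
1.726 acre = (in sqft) 7.518e+04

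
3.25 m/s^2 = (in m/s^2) 3.25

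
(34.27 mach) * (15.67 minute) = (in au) 7.334e-05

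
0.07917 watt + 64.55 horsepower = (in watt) 4.814e+04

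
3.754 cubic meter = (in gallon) 991.7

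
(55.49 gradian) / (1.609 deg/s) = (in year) 9.842e-07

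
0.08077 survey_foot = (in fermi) 2.462e+13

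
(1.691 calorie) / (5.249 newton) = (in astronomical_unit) 9.01e-12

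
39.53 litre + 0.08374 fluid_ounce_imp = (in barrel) 0.2487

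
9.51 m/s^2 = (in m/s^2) 9.51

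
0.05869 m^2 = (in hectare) 5.869e-06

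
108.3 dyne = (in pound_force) 0.0002435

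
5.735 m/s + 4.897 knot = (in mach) 0.02424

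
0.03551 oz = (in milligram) 1007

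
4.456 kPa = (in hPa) 44.56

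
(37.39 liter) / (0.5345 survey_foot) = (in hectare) 2.295e-05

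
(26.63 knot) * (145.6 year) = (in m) 6.29e+10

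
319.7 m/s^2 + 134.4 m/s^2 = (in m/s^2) 454.1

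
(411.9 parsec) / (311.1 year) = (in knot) 2.518e+09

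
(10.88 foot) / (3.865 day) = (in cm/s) 0.0009931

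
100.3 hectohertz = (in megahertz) 0.01003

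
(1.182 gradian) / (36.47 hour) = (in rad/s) 1.414e-07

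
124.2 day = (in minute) 1.788e+05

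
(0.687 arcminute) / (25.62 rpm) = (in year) 2.362e-12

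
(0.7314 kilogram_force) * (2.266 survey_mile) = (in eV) 1.633e+23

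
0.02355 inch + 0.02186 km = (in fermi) 2.186e+16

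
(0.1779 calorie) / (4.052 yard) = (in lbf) 0.04516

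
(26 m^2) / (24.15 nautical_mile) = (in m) 0.0005813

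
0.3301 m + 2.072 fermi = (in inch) 13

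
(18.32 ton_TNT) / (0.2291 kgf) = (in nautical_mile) 1.842e+07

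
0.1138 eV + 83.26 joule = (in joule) 83.26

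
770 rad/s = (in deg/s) 4.412e+04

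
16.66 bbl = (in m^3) 2.649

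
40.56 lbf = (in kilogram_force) 18.4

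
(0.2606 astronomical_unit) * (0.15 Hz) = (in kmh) 2.105e+10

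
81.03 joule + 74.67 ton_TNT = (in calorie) 7.467e+10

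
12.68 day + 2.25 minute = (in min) 1.826e+04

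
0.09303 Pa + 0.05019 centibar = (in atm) 0.0004963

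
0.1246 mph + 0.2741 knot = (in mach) 0.0005777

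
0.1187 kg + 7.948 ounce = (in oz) 12.14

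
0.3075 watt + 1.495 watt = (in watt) 1.803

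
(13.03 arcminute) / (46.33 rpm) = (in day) 9.042e-09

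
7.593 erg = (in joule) 7.593e-07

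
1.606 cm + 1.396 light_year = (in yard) 1.444e+16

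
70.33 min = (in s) 4220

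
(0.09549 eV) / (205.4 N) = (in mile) 4.628e-26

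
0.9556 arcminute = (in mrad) 0.278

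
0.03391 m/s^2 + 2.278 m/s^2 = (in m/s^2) 2.312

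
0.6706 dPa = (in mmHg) 0.000503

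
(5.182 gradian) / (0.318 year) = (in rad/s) 8.117e-09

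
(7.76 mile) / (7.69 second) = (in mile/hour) 3633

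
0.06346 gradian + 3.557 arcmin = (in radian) 0.002032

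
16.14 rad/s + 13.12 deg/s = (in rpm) 156.3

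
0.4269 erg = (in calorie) 1.02e-08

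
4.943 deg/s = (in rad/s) 0.08627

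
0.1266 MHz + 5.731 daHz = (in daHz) 1.267e+04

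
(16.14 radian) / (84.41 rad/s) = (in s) 0.1912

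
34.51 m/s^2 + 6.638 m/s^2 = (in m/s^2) 41.15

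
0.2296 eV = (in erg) 3.679e-13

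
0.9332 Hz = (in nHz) 9.332e+08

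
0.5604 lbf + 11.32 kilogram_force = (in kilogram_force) 11.57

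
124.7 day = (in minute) 1.796e+05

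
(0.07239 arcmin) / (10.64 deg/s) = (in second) 0.0001134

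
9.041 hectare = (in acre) 22.34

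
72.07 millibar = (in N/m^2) 7207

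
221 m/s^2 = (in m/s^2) 221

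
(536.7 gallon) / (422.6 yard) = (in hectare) 5.257e-07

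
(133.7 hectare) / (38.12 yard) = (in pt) 1.087e+08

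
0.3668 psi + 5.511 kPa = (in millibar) 80.4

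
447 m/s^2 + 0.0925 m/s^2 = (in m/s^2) 447.1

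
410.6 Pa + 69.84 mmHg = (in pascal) 9722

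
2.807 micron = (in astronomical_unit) 1.876e-17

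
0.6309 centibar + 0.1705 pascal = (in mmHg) 4.733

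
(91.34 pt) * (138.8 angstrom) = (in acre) 1.105e-13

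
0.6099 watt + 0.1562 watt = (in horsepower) 0.001027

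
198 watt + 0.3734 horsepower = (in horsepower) 0.6389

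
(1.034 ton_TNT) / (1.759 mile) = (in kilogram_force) 1.558e+05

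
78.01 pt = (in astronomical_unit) 1.84e-13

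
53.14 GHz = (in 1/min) 3.188e+12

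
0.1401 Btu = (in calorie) 35.33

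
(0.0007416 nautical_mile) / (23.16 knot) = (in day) 1.334e-06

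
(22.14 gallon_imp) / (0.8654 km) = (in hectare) 1.163e-08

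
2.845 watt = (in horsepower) 0.003815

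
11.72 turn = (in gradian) 4688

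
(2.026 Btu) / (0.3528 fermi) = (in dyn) 6.059e+23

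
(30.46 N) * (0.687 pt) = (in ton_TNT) 1.764e-12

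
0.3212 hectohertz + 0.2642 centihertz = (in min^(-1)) 1927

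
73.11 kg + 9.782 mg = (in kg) 73.11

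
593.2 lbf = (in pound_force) 593.2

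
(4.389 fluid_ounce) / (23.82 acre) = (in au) 9.001e-21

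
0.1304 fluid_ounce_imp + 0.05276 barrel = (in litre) 8.392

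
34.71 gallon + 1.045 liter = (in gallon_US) 34.99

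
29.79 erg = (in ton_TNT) 7.12e-16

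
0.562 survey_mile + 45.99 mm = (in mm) 9.045e+05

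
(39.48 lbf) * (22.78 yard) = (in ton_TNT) 8.743e-07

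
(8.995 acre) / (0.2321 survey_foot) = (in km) 514.6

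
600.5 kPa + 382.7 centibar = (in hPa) 9832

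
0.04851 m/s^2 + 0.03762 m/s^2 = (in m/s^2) 0.08613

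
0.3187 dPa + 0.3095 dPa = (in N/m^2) 0.06282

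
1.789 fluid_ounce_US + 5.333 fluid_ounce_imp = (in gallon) 0.05401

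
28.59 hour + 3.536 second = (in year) 0.003264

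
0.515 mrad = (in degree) 0.02951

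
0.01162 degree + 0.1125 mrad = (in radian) 0.0003153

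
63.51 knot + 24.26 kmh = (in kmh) 141.9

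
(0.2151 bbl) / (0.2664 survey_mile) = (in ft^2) 0.0008586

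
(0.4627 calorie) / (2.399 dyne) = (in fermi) 8.07e+19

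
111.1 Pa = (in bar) 0.001111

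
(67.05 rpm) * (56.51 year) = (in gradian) 7.966e+11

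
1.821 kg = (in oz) 64.23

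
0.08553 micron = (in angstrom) 855.3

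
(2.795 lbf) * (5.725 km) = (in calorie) 1.701e+04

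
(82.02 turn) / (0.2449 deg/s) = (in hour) 33.49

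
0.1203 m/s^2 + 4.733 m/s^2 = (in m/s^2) 4.853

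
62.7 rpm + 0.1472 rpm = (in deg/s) 377.1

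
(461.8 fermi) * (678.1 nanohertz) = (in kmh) 1.127e-18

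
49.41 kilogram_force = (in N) 484.5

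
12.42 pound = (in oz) 198.7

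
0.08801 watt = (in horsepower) 0.000118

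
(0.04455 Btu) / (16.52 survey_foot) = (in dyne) 9.335e+05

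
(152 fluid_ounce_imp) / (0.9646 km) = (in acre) 1.106e-09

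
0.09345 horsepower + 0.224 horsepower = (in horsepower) 0.3174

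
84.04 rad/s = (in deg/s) 4815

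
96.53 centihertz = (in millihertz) 965.3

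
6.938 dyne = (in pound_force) 1.56e-05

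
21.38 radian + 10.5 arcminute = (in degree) 1225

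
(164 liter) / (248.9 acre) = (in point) 0.0004615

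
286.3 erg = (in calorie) 6.843e-06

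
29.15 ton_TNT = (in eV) 7.612e+29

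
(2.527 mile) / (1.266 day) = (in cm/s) 3.718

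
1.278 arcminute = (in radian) 0.0003718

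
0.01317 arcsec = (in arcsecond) 0.01317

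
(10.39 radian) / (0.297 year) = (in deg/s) 6.356e-05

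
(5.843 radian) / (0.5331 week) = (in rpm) 0.0001731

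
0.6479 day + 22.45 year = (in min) 1.18e+07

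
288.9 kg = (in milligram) 2.889e+08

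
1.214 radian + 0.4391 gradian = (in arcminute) 4197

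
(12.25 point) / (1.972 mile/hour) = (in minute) 8.17e-05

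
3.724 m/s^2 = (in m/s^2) 3.724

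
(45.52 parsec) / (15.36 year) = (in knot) 5.637e+09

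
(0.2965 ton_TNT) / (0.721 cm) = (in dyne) 1.721e+16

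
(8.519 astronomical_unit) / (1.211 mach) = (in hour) 8.585e+05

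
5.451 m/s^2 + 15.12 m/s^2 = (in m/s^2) 20.57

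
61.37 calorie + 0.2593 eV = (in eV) 1.603e+21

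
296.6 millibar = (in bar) 0.2966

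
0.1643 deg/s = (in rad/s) 0.002868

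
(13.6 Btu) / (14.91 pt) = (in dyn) 2.728e+11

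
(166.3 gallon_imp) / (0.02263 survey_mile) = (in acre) 5.13e-06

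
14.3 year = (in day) 5220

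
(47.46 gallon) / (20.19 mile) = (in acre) 1.366e-09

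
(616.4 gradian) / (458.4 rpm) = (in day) 2.335e-06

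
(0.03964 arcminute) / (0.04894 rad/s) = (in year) 7.471e-12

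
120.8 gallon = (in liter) 457.3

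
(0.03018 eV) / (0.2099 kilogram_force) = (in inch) 9.248e-20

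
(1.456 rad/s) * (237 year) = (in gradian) 6.928e+11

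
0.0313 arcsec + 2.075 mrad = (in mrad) 2.075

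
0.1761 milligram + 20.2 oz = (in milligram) 5.727e+05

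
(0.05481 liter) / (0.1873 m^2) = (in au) 1.956e-15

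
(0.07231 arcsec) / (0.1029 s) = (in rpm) 3.253e-05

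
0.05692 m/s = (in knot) 0.1106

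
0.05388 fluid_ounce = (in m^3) 1.593e-06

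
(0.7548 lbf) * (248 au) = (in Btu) 1.181e+11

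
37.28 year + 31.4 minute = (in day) 1.361e+04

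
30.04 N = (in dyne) 3.004e+06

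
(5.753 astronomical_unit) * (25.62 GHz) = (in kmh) 7.938e+22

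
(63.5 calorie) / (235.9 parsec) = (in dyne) 3.65e-12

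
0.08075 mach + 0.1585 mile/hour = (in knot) 53.58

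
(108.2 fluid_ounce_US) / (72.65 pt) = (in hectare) 1.249e-05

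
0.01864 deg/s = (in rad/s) 0.0003253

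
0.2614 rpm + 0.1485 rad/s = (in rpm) 1.679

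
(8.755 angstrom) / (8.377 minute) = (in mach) 5.116e-15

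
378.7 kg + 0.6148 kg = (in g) 3.793e+05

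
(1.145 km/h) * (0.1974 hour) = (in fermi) 2.26e+17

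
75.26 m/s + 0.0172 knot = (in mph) 168.4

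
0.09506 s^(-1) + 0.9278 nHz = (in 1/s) 0.09506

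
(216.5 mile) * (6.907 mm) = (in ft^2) 2.59e+04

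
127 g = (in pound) 0.28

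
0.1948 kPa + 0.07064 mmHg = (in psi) 0.02962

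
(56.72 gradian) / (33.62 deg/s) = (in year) 4.815e-08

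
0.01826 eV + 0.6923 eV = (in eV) 0.7106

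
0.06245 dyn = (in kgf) 6.368e-08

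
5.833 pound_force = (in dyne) 2.595e+06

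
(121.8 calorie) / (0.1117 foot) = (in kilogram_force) 1526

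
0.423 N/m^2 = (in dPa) 4.23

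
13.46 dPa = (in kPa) 0.001346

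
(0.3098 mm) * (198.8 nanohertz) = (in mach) 1.809e-13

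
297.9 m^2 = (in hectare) 0.02979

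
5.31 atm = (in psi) 78.04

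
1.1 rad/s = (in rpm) 10.5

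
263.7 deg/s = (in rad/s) 4.602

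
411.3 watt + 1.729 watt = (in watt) 413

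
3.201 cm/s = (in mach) 9.401e-05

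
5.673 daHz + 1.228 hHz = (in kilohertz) 0.1795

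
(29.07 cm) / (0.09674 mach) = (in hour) 2.451e-06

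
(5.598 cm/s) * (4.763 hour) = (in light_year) 1.015e-13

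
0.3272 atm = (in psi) 4.809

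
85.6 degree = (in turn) 0.2378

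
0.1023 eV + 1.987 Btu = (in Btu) 1.987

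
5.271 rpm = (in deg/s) 31.63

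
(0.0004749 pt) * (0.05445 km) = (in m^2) 9.122e-06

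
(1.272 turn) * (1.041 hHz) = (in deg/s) 4.767e+04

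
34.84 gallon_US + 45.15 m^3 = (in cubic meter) 45.28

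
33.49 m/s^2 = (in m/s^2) 33.49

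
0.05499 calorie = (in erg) 2.301e+06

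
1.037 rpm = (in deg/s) 6.222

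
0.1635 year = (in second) 5.156e+06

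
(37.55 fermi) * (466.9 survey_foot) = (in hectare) 5.344e-16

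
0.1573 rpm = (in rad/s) 0.01647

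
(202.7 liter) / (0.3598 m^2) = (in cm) 56.34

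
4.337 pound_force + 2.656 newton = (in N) 21.95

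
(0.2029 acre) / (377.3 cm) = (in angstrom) 2.176e+12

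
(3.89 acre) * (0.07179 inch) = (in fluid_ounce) 9.706e+05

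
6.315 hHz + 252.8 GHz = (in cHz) 2.528e+13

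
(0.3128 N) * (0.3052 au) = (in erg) 1.428e+17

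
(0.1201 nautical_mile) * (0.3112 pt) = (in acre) 6.034e-06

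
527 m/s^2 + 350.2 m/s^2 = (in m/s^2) 877.2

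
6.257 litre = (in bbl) 0.03936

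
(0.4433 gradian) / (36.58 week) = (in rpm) 3.006e-09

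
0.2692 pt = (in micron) 94.97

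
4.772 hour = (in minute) 286.3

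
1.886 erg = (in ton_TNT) 4.508e-17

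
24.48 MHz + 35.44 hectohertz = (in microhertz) 2.448e+13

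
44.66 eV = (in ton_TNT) 1.71e-27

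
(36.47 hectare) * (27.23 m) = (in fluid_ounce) 3.358e+11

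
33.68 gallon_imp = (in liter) 153.1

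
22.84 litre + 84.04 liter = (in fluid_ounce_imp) 3762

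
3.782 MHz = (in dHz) 3.782e+07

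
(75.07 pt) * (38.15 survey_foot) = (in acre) 7.61e-05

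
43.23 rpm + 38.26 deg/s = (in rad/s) 5.195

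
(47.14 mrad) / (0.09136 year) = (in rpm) 1.562e-07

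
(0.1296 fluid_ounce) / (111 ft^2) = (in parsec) 1.204e-23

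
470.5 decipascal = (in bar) 0.0004705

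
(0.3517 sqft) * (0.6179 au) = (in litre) 3.02e+12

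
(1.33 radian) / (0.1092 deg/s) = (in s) 697.8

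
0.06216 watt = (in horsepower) 8.336e-05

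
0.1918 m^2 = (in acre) 4.739e-05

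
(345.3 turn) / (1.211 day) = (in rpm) 0.198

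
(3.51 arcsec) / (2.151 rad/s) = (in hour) 2.198e-09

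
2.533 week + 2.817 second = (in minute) 2.553e+04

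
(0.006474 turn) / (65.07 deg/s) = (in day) 4.146e-07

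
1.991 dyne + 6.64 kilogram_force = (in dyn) 6.512e+06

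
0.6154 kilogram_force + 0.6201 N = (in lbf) 1.496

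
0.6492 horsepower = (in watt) 484.1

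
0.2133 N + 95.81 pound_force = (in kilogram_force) 43.48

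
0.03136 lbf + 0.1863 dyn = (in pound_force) 0.03136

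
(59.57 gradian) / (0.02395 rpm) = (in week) 0.0006169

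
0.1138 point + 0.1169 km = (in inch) 4602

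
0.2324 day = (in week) 0.0332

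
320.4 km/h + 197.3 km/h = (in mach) 0.4223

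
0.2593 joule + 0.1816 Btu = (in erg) 1.919e+09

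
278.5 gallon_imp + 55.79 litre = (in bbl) 8.314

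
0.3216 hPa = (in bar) 0.0003216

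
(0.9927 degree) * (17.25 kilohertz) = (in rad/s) 298.9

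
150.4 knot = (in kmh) 278.5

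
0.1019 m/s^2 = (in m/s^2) 0.1019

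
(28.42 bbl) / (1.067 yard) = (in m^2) 4.631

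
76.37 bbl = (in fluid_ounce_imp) 4.273e+05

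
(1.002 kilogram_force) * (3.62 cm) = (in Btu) 0.0003371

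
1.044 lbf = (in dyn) 4.644e+05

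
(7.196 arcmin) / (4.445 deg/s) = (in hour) 7.495e-06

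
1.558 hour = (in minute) 93.48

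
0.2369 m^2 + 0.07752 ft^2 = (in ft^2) 2.627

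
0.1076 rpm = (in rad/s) 0.01127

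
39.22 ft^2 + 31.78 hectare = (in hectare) 31.78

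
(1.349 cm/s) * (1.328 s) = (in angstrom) 1.791e+08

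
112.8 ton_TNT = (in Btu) 4.473e+08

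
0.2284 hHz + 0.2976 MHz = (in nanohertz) 2.976e+14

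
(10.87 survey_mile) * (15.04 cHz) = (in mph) 5885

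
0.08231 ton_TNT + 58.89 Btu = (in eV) 2.15e+27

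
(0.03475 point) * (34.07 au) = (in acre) 1.544e+04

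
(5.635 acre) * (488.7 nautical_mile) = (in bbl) 1.298e+11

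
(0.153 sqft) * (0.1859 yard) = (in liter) 2.416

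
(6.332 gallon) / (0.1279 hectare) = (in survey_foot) 6.148e-05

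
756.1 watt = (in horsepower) 1.014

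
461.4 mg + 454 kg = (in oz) 1.601e+04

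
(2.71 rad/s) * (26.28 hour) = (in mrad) 2.564e+08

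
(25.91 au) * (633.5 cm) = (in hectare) 2.455e+09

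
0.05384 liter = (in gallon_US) 0.01422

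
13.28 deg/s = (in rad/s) 0.2318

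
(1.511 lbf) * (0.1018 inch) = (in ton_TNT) 4.154e-12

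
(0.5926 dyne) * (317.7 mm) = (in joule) 1.883e-06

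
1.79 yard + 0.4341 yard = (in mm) 2034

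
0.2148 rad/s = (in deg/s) 12.31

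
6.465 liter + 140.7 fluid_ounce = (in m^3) 0.01063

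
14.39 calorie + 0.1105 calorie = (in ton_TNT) 1.45e-08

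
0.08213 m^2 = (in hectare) 8.213e-06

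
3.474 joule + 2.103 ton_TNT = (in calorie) 2.103e+09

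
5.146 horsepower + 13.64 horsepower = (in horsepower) 18.79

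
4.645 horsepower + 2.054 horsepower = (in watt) 4995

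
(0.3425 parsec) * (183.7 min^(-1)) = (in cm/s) 3.236e+18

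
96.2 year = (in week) 5016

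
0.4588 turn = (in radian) 2.883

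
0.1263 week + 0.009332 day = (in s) 7.719e+04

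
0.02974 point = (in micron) 10.49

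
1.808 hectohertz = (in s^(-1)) 180.8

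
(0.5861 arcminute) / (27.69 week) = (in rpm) 9.722e-11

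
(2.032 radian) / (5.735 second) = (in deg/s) 20.3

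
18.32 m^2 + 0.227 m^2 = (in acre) 0.004583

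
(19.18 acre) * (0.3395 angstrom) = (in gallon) 0.0006961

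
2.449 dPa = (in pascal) 0.2449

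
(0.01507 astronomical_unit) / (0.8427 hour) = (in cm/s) 7.431e+07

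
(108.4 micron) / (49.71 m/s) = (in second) 2.181e-06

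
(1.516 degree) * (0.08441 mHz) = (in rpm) 2.133e-05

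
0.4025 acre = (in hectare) 0.1629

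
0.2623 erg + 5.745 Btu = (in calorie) 1449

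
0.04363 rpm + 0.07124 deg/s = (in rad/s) 0.005812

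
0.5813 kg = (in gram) 581.3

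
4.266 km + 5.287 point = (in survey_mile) 2.651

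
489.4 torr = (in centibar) 65.25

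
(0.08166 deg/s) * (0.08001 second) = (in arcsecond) 23.52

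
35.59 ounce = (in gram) 1009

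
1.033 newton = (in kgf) 0.1053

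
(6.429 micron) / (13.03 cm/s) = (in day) 5.711e-10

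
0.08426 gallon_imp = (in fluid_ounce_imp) 13.48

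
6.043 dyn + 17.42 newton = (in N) 17.42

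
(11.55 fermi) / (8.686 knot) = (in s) 2.585e-15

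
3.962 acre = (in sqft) 1.726e+05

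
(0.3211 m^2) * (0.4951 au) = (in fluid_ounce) 8.042e+14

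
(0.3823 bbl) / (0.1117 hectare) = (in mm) 0.05441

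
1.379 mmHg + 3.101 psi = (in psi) 3.128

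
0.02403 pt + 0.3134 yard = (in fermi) 2.866e+14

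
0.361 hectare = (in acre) 0.8921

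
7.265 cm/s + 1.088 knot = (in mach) 0.001857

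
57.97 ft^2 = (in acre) 0.001331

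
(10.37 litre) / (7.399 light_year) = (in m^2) 1.481e-19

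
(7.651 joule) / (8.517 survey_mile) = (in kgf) 5.692e-05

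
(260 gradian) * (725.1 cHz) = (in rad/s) 29.61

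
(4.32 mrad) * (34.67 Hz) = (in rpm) 1.43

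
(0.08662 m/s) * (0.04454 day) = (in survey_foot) 1094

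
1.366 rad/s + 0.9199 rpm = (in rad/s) 1.462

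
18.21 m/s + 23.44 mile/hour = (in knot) 55.77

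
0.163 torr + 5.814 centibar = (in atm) 0.05759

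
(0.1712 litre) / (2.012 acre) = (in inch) 8.278e-07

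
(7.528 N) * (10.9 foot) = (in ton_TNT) 5.978e-09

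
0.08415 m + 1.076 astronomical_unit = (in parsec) 5.217e-06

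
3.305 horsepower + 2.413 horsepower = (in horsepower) 5.718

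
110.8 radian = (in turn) 17.63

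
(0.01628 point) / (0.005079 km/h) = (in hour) 1.131e-06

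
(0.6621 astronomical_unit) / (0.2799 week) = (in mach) 1718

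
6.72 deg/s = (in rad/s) 0.1173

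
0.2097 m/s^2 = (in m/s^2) 0.2097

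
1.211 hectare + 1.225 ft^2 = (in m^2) 1.211e+04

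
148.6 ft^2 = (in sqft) 148.6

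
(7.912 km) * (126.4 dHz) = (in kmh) 3.6e+05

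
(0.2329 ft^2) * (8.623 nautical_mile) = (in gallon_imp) 7.601e+04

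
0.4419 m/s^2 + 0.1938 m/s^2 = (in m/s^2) 0.6357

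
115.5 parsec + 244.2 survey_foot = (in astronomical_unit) 2.382e+07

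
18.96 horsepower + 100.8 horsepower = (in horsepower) 119.8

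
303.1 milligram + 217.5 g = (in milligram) 2.178e+05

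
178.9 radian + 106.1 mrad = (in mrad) 1.79e+05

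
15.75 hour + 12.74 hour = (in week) 0.1696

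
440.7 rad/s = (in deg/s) 2.525e+04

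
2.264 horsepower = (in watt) 1688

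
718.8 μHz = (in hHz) 7.188e-06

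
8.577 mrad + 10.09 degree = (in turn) 0.02939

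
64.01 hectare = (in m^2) 6.401e+05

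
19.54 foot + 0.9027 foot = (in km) 0.006231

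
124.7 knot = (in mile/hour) 143.5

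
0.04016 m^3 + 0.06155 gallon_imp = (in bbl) 0.2544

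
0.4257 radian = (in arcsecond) 8.781e+04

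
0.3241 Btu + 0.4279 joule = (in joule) 342.4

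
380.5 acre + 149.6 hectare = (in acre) 750.2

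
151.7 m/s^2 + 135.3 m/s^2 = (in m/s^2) 287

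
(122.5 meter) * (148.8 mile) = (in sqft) 3.158e+08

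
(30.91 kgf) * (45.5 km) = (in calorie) 3.296e+06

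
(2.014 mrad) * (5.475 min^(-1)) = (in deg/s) 0.01053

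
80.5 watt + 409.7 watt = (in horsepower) 0.6574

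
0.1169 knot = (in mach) 0.0001766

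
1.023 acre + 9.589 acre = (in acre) 10.61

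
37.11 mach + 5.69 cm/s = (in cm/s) 1.264e+06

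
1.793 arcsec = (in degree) 0.0004981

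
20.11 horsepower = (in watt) 1.5e+04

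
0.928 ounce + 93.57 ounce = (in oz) 94.5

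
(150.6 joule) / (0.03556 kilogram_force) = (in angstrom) 4.319e+12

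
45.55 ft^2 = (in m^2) 4.232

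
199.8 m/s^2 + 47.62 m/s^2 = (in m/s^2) 247.4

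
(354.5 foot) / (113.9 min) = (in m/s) 0.01581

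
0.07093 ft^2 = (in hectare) 6.59e-07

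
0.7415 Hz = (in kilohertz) 0.0007415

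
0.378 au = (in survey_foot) 1.855e+11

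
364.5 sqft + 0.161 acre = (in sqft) 7378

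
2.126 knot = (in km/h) 3.937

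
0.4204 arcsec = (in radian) 2.038e-06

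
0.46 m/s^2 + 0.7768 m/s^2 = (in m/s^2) 1.237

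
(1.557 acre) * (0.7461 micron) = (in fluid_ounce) 159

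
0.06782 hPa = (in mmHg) 0.05087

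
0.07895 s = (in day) 9.138e-07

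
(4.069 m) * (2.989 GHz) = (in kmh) 4.378e+10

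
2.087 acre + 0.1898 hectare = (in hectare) 1.034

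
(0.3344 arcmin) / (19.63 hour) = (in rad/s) 1.376e-09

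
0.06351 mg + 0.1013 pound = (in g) 45.95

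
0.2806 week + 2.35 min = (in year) 0.005386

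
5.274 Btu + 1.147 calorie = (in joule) 5569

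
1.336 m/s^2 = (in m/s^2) 1.336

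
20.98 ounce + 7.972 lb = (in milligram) 4.211e+06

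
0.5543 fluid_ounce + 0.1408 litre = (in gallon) 0.04153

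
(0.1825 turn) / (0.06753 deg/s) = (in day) 0.01126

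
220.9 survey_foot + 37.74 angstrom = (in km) 0.06733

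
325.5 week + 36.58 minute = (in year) 6.243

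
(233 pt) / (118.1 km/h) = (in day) 2.9e-08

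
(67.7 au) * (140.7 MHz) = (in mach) 4.185e+18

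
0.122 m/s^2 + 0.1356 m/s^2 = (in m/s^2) 0.2576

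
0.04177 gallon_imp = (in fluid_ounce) 6.421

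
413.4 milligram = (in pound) 0.0009114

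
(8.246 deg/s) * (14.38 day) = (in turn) 2.846e+04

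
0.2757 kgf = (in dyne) 2.704e+05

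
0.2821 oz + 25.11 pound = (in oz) 402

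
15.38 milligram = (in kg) 1.538e-05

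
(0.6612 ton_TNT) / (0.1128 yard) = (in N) 2.682e+10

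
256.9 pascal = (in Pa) 256.9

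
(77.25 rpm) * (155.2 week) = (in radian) 7.593e+08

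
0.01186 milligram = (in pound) 2.615e-08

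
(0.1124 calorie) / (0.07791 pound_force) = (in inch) 53.43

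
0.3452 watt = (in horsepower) 0.0004629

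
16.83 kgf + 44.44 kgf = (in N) 600.9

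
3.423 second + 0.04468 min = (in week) 1.009e-05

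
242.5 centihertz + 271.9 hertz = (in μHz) 2.743e+08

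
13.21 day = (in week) 1.887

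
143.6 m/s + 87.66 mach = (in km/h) 1.08e+05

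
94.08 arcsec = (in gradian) 0.02904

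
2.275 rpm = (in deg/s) 13.65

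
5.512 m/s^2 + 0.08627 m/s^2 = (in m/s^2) 5.598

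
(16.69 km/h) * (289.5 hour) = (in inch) 1.902e+08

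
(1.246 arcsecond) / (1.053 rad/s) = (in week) 9.485e-12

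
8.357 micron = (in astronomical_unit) 5.586e-17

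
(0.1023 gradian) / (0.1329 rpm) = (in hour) 3.207e-05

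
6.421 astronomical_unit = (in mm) 9.606e+14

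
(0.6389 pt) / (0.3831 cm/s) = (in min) 0.0009806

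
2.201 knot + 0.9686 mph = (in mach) 0.004597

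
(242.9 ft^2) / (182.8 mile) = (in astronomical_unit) 5.128e-16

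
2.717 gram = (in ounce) 0.09584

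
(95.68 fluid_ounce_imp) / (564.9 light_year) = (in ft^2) 5.475e-21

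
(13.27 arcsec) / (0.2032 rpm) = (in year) 9.587e-11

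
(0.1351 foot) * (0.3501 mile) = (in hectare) 0.00232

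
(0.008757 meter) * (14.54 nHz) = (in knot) 2.475e-10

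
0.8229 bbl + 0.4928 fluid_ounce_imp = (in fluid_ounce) 4424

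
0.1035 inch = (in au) 1.757e-14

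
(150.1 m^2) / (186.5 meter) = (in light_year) 8.507e-17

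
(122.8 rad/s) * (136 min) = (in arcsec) 2.067e+11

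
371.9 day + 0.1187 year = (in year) 1.138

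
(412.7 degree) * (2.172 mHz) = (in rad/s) 0.01564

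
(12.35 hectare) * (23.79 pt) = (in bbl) 6519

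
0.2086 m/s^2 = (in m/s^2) 0.2086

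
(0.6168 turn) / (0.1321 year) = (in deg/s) 5.33e-05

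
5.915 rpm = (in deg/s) 35.49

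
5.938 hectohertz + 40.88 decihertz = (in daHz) 59.79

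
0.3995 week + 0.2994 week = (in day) 4.892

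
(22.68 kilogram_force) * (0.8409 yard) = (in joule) 171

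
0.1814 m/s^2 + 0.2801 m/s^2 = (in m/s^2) 0.4615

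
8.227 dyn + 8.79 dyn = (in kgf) 1.735e-05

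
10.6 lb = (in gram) 4808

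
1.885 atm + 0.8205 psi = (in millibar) 1967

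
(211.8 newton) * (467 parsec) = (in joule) 3.052e+21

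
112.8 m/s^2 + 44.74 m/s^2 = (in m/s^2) 157.5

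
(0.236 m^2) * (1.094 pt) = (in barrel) 0.0005729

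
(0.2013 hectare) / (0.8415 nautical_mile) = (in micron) 1.292e+06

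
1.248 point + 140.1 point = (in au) 3.333e-13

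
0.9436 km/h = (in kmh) 0.9436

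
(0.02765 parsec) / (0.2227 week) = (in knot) 1.231e+10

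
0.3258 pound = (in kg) 0.1478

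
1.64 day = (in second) 1.417e+05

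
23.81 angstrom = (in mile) 1.479e-12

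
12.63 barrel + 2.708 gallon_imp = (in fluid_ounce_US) 6.832e+04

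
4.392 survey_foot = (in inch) 52.7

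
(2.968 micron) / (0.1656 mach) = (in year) 1.669e-15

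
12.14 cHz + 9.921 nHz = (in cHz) 12.14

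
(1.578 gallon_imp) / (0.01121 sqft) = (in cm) 688.8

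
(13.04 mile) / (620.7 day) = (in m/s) 0.0003913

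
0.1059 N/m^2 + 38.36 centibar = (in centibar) 38.36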